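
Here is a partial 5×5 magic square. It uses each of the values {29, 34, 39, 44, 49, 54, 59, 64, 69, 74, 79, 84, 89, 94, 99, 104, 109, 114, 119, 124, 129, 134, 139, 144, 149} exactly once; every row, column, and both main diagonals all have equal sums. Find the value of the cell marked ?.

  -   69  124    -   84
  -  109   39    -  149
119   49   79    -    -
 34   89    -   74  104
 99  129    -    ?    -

114

The 25 entries sum to 2225, so each line sums to 2225/5 = 445.
From row 4, 445 − (34 + 89 + 74 + 104) gives (4,3) = 144.
Using column 3: 124 + 39 + 79 + 144 + ? → (5,3) = 445 − 386 = 59.
Using anti-diagonal: 84 + 79 + 89 + 99 + ? → (2,4) = 445 − 351 = 94.
From row 2, 445 − (109 + 39 + 94 + 149) gives (2,1) = 54.
Using column 1: 54 + 119 + 34 + 99 + ? → (1,1) = 445 − 306 = 139.
The remaining cell in main diagonal is (5,5) = 445 − 401 = 44.
Row 1: 139 + 69 + 124 + 84 + ? = 445, so (1,4) = 29.
Row 5 must total 445; the given cells sum to 331, so (5,4) = 114.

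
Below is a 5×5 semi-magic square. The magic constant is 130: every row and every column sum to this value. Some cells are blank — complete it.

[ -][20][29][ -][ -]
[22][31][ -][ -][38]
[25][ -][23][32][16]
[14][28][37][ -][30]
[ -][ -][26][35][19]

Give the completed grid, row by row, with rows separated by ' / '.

36 20 29 18 27 / 22 31 15 24 38 / 25 34 23 32 16 / 14 28 37 21 30 / 33 17 26 35 19

The remaining cell in row 3 is (3,2) = 130 − 96 = 34.
Row 4: 14 + 28 + 37 + 30 + ? = 130, so (4,4) = 21.
Column 2 must total 130; the given cells sum to 113, so (5,2) = 17.
The remaining cell in column 3 is (2,3) = 130 − 115 = 15.
Column 5 must total 130; the given cells sum to 103, so (1,5) = 27.
Row 2 must total 130; the given cells sum to 106, so (2,4) = 24.
Row 5: 17 + 26 + 35 + 19 + ? = 130, so (5,1) = 33.
Column 1: 22 + 25 + 14 + 33 + ? = 130, so (1,1) = 36.
From column 4, 130 − (24 + 32 + 21 + 35) gives (1,4) = 18.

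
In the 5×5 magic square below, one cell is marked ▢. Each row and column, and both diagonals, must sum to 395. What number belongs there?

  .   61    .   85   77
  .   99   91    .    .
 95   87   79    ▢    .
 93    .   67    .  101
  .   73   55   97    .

Column 2: 61 + 99 + 87 + 73 + ? = 395, so (4,2) = 75.
The remaining cell in column 3 is (1,3) = 395 − 292 = 103.
Using row 1: 61 + 103 + 85 + 77 + ? → (1,1) = 395 − 326 = 69.
Using row 4: 93 + 75 + 67 + 101 + ? → (4,4) = 395 − 336 = 59.
From main diagonal, 395 − (69 + 99 + 79 + 59) gives (5,5) = 89.
Row 5: 73 + 55 + 97 + 89 + ? = 395, so (5,1) = 81.
Using column 1: 69 + 95 + 93 + 81 + ? → (2,1) = 395 − 338 = 57.
Anti-diagonal must total 395; the given cells sum to 312, so (2,4) = 83.
The remaining cell in row 2 is (2,5) = 395 − 330 = 65.
Column 4 needs 395; the known cells sum to 324, so (3,4) = 71.

71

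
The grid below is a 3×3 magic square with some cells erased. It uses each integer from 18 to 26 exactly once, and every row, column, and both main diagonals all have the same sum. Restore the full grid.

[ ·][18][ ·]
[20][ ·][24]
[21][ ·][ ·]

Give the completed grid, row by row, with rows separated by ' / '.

The entries are 18 through 26, which sum to 198, so each line sums to 198/3 = 66.
Using row 2: 20 + 24 + ? → (2,2) = 66 − 44 = 22.
The remaining cell in column 1 is (1,1) = 66 − 41 = 25.
Column 2: 18 + 22 + ? = 66, so (3,2) = 26.
From main diagonal, 66 − (25 + 22) gives (3,3) = 19.
Anti-diagonal must total 66; the given cells sum to 43, so (1,3) = 23.

25 18 23 / 20 22 24 / 21 26 19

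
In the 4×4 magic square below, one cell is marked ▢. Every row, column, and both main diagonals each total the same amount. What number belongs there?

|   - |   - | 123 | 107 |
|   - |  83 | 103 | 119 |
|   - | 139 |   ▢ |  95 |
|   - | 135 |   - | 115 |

Column 4 is complete and sums to 436; that is the magic constant.
Row 2: 83 + 103 + 119 + ? = 436, so (2,1) = 131.
From column 2, 436 − (83 + 139 + 135) gives (1,2) = 79.
Anti-diagonal needs 436; the known cells sum to 349, so (4,1) = 87.
The remaining cell in row 1 is (1,1) = 436 − 309 = 127.
Row 4: 87 + 135 + 115 + ? = 436, so (4,3) = 99.
Column 1 must total 436; the given cells sum to 345, so (3,1) = 91.
Column 3: 123 + 103 + 99 + ? = 436, so (3,3) = 111.

111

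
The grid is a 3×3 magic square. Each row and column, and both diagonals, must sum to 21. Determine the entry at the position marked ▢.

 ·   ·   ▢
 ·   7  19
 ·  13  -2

4

Row 2 must total 21; the given cells sum to 26, so (2,1) = -5.
From row 3, 21 − (13 + (-2)) gives (3,1) = 10.
Column 1 must total 21; the given cells sum to 5, so (1,1) = 16.
From column 2, 21 − (7 + 13) gives (1,2) = 1.
From column 3, 21 − (19 + (-2)) gives (1,3) = 4.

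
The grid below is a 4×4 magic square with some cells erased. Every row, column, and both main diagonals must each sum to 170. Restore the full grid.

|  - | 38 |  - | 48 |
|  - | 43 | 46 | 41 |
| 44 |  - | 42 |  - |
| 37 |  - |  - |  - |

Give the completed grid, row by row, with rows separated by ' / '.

Using row 2: 43 + 46 + 41 + ? → (2,1) = 170 − 130 = 40.
Column 1: 40 + 44 + 37 + ? = 170, so (1,1) = 49.
The remaining cell in main diagonal is (4,4) = 170 − 134 = 36.
From anti-diagonal, 170 − (48 + 46 + 37) gives (3,2) = 39.
Row 1 needs 170; the known cells sum to 135, so (1,3) = 35.
Row 3 needs 170; the known cells sum to 125, so (3,4) = 45.
Using column 2: 38 + 43 + 39 + ? → (4,2) = 170 − 120 = 50.
Column 3 must total 170; the given cells sum to 123, so (4,3) = 47.

49 38 35 48 / 40 43 46 41 / 44 39 42 45 / 37 50 47 36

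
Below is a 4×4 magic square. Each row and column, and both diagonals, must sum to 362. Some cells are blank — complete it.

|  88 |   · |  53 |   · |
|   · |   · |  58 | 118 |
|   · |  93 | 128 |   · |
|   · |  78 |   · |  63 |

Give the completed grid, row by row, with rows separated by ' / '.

From column 3, 362 − (53 + 58 + 128) gives (4,3) = 123.
Main diagonal needs 362; the known cells sum to 279, so (2,2) = 83.
From row 2, 362 − (83 + 58 + 118) gives (2,1) = 103.
From row 4, 362 − (78 + 123 + 63) gives (4,1) = 98.
Column 1 must total 362; the given cells sum to 289, so (3,1) = 73.
The remaining cell in column 2 is (1,2) = 362 − 254 = 108.
From anti-diagonal, 362 − (58 + 93 + 98) gives (1,4) = 113.
Row 3 needs 362; the known cells sum to 294, so (3,4) = 68.

88 108 53 113 / 103 83 58 118 / 73 93 128 68 / 98 78 123 63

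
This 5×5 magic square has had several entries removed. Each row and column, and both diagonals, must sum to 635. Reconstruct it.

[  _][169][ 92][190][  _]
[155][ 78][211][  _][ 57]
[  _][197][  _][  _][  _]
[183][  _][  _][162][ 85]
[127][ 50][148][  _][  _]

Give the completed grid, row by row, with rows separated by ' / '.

71 169 92 190 113 / 155 78 211 134 57 / 99 197 120 43 176 / 183 141 64 162 85 / 127 50 148 106 204

Using row 2: 155 + 78 + 211 + 57 + ? → (2,4) = 635 − 501 = 134.
Column 2 needs 635; the known cells sum to 494, so (4,2) = 141.
Row 4: 183 + 141 + 162 + 85 + ? = 635, so (4,3) = 64.
From column 3, 635 − (92 + 211 + 64 + 148) gives (3,3) = 120.
Using anti-diagonal: 134 + 120 + 141 + 127 + ? → (1,5) = 635 − 522 = 113.
Using row 1: 169 + 92 + 190 + 113 + ? → (1,1) = 635 − 564 = 71.
Column 1 must total 635; the given cells sum to 536, so (3,1) = 99.
Main diagonal: 71 + 78 + 120 + 162 + ? = 635, so (5,5) = 204.
Using row 5: 127 + 50 + 148 + 204 + ? → (5,4) = 635 − 529 = 106.
Column 4 must total 635; the given cells sum to 592, so (3,4) = 43.
Column 5 must total 635; the given cells sum to 459, so (3,5) = 176.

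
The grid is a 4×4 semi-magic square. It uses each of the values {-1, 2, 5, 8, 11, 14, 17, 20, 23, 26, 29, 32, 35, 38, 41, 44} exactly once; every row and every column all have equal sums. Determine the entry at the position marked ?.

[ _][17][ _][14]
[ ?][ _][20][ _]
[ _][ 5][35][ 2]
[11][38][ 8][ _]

The 16 entries sum to 344, so each line sums to 344/4 = 86.
Row 3: 5 + 35 + 2 + ? = 86, so (3,1) = 44.
From row 4, 86 − (11 + 38 + 8) gives (4,4) = 29.
Column 2 must total 86; the given cells sum to 60, so (2,2) = 26.
The remaining cell in column 3 is (1,3) = 86 − 63 = 23.
Column 4 needs 86; the known cells sum to 45, so (2,4) = 41.
From row 1, 86 − (17 + 23 + 14) gives (1,1) = 32.
Row 2 needs 86; the known cells sum to 87, so (2,1) = -1.

-1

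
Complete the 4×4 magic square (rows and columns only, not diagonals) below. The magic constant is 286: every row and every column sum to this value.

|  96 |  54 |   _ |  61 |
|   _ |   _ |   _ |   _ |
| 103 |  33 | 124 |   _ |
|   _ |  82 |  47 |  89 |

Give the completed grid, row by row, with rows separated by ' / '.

96 54 75 61 / 19 117 40 110 / 103 33 124 26 / 68 82 47 89

From row 1, 286 − (96 + 54 + 61) gives (1,3) = 75.
Using row 3: 103 + 33 + 124 + ? → (3,4) = 286 − 260 = 26.
From row 4, 286 − (82 + 47 + 89) gives (4,1) = 68.
Using column 1: 96 + 103 + 68 + ? → (2,1) = 286 − 267 = 19.
Column 2: 54 + 33 + 82 + ? = 286, so (2,2) = 117.
Using column 3: 75 + 124 + 47 + ? → (2,3) = 286 − 246 = 40.
Using column 4: 61 + 26 + 89 + ? → (2,4) = 286 − 176 = 110.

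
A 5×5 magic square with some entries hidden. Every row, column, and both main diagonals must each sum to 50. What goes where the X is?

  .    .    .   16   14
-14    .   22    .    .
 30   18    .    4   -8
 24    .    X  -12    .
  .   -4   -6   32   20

From row 3, 50 − (30 + 18 + 4 + (-8)) gives (3,3) = 6.
Using row 5: -4 + (-6) + 32 + 20 + ? → (5,1) = 50 − 42 = 8.
Column 1 needs 50; the known cells sum to 48, so (1,1) = 2.
From column 4, 50 − (16 + 4 + (-12) + 32) gives (2,4) = 10.
The remaining cell in main diagonal is (2,2) = 50 − 16 = 34.
The remaining cell in anti-diagonal is (4,2) = 50 − 38 = 12.
The remaining cell in row 2 is (2,5) = 50 − 52 = -2.
Column 2: 34 + 18 + 12 + (-4) + ? = 50, so (1,2) = -10.
Column 5: 14 + (-2) + (-8) + 20 + ? = 50, so (4,5) = 26.
Row 1: 2 + (-10) + 16 + 14 + ? = 50, so (1,3) = 28.
Row 4 needs 50; the known cells sum to 50, so (4,3) = 0.

0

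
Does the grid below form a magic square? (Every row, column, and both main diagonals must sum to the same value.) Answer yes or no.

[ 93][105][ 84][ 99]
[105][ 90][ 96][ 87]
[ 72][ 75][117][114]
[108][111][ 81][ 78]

Row 1: 93 + 105 + 84 + 99 = 381.
Row 2: 105 + 90 + 96 + 87 = 378.
Row 3: 72 + 75 + 117 + 114 = 378.
Row 4: 108 + 111 + 81 + 78 = 378.
Column 1: 93 + 105 + 72 + 108 = 378.
Column 2: 105 + 90 + 75 + 111 = 381.
Column 3: 84 + 96 + 117 + 81 = 378.
Column 4: 99 + 87 + 114 + 78 = 378.
Main diagonal: 93 + 90 + 117 + 78 = 378.
Anti-diagonal: 99 + 96 + 75 + 108 = 378.

No — column 2 sums to 381 but column 4 sums to 378.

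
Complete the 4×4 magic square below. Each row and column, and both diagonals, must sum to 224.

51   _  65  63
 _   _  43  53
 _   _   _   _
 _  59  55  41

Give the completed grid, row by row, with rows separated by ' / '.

Row 1 needs 224; the known cells sum to 179, so (1,2) = 45.
Row 4 must total 224; the given cells sum to 155, so (4,1) = 69.
Column 3: 65 + 43 + 55 + ? = 224, so (3,3) = 61.
From column 4, 224 − (63 + 53 + 41) gives (3,4) = 67.
The remaining cell in main diagonal is (2,2) = 224 − 153 = 71.
Using anti-diagonal: 63 + 43 + 69 + ? → (3,2) = 224 − 175 = 49.
Row 2 must total 224; the given cells sum to 167, so (2,1) = 57.
The remaining cell in row 3 is (3,1) = 224 − 177 = 47.

51 45 65 63 / 57 71 43 53 / 47 49 61 67 / 69 59 55 41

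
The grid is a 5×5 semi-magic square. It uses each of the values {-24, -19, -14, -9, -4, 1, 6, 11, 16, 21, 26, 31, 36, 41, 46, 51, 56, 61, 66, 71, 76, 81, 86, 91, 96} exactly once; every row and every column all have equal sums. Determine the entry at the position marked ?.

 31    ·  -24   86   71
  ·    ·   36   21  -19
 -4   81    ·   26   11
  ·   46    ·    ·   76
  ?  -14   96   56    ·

1

The 25 entries sum to 900, so each line sums to 900/5 = 180.
Row 1 needs 180; the known cells sum to 164, so (1,2) = 16.
Row 3 needs 180; the known cells sum to 114, so (3,3) = 66.
Column 2: 16 + 81 + 46 + (-14) + ? = 180, so (2,2) = 51.
Column 3 needs 180; the known cells sum to 174, so (4,3) = 6.
Column 4 must total 180; the given cells sum to 189, so (4,4) = -9.
Column 5 must total 180; the given cells sum to 139, so (5,5) = 41.
Using row 2: 51 + 36 + 21 + (-19) + ? → (2,1) = 180 − 89 = 91.
Row 4 must total 180; the given cells sum to 119, so (4,1) = 61.
From row 5, 180 − (-14 + 96 + 56 + 41) gives (5,1) = 1.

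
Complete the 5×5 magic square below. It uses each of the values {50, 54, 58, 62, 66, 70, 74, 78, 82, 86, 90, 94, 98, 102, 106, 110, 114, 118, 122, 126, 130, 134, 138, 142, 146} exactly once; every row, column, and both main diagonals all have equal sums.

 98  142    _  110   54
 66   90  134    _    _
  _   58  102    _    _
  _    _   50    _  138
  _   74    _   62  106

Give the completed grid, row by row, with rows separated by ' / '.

The 25 entries sum to 2450, so each line sums to 2450/5 = 490.
Row 1 must total 490; the given cells sum to 404, so (1,3) = 86.
Column 2 must total 490; the given cells sum to 364, so (4,2) = 126.
Using column 3: 86 + 134 + 102 + 50 + ? → (5,3) = 490 − 372 = 118.
The remaining cell in main diagonal is (4,4) = 490 − 396 = 94.
The remaining cell in row 4 is (4,1) = 490 − 408 = 82.
Using row 5: 74 + 118 + 62 + 106 + ? → (5,1) = 490 − 360 = 130.
Column 1 must total 490; the given cells sum to 376, so (3,1) = 114.
Anti-diagonal needs 490; the known cells sum to 412, so (2,4) = 78.
Row 2 must total 490; the given cells sum to 368, so (2,5) = 122.
The remaining cell in column 4 is (3,4) = 490 − 344 = 146.
From column 5, 490 − (54 + 122 + 138 + 106) gives (3,5) = 70.

98 142 86 110 54 / 66 90 134 78 122 / 114 58 102 146 70 / 82 126 50 94 138 / 130 74 118 62 106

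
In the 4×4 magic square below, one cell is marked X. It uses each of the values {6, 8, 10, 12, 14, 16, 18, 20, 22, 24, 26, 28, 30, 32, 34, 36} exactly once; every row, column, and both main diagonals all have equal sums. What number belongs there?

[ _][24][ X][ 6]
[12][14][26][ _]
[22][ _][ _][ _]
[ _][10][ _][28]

The 16 entries sum to 336, so each line sums to 336/4 = 84.
From row 2, 84 − (12 + 14 + 26) gives (2,4) = 32.
Using column 2: 24 + 14 + 10 + ? → (3,2) = 84 − 48 = 36.
Column 4 needs 84; the known cells sum to 66, so (3,4) = 18.
Anti-diagonal needs 84; the known cells sum to 68, so (4,1) = 16.
Row 3: 22 + 36 + 18 + ? = 84, so (3,3) = 8.
Using row 4: 16 + 10 + 28 + ? → (4,3) = 84 − 54 = 30.
Column 1: 12 + 22 + 16 + ? = 84, so (1,1) = 34.
Column 3 must total 84; the given cells sum to 64, so (1,3) = 20.

20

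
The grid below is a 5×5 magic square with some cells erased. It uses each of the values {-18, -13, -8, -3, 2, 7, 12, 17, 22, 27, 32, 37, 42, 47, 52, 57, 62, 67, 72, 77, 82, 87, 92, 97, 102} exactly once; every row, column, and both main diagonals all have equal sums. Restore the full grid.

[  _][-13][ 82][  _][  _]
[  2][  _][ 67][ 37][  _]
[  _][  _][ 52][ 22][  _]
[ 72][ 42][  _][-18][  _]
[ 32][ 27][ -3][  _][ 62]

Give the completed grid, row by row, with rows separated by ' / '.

17 -13 82 77 47 / 2 97 67 37 7 / 87 57 52 22 -8 / 72 42 12 -18 102 / 32 27 -3 92 62

The 25 entries sum to 1050, so each line sums to 1050/5 = 210.
Row 5 needs 210; the known cells sum to 118, so (5,4) = 92.
Column 3 must total 210; the given cells sum to 198, so (4,3) = 12.
Using column 4: 37 + 22 + (-18) + 92 + ? → (1,4) = 210 − 133 = 77.
Using anti-diagonal: 37 + 52 + 42 + 32 + ? → (1,5) = 210 − 163 = 47.
The remaining cell in row 1 is (1,1) = 210 − 193 = 17.
From row 4, 210 − (72 + 42 + 12 + (-18)) gives (4,5) = 102.
The remaining cell in column 1 is (3,1) = 210 − 123 = 87.
From main diagonal, 210 − (17 + 52 + (-18) + 62) gives (2,2) = 97.
Row 2 must total 210; the given cells sum to 203, so (2,5) = 7.
The remaining cell in column 2 is (3,2) = 210 − 153 = 57.
Column 5 must total 210; the given cells sum to 218, so (3,5) = -8.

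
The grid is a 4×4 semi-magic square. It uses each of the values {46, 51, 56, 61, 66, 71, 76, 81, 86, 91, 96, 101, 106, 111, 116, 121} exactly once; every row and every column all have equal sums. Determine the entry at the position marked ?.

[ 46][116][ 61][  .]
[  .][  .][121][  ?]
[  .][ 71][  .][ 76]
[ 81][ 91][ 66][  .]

The 16 entries sum to 1336, so each line sums to 1336/4 = 334.
Row 1: 46 + 116 + 61 + ? = 334, so (1,4) = 111.
From row 4, 334 − (81 + 91 + 66) gives (4,4) = 96.
From column 2, 334 − (116 + 71 + 91) gives (2,2) = 56.
The remaining cell in column 3 is (3,3) = 334 − 248 = 86.
From column 4, 334 − (111 + 76 + 96) gives (2,4) = 51.

51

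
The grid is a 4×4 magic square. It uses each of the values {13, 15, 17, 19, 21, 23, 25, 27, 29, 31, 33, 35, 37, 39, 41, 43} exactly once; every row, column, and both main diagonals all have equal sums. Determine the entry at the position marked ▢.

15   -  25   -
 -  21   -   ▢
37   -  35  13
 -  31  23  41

The 16 entries sum to 448, so each line sums to 448/4 = 112.
Row 3: 37 + 35 + 13 + ? = 112, so (3,2) = 27.
From row 4, 112 − (31 + 23 + 41) gives (4,1) = 17.
The remaining cell in column 1 is (2,1) = 112 − 69 = 43.
Using column 2: 21 + 27 + 31 + ? → (1,2) = 112 − 79 = 33.
From column 3, 112 − (25 + 35 + 23) gives (2,3) = 29.
From anti-diagonal, 112 − (29 + 27 + 17) gives (1,4) = 39.
From row 2, 112 − (43 + 21 + 29) gives (2,4) = 19.

19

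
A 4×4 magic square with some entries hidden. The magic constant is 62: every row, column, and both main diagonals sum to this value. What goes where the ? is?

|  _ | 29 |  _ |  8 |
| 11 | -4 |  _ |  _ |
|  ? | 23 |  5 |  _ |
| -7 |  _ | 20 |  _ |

Column 2 must total 62; the given cells sum to 48, so (4,2) = 14.
The remaining cell in anti-diagonal is (2,3) = 62 − 24 = 38.
Row 2 needs 62; the known cells sum to 45, so (2,4) = 17.
Using row 4: -7 + 14 + 20 + ? → (4,4) = 62 − 27 = 35.
The remaining cell in column 3 is (1,3) = 62 − 63 = -1.
From column 4, 62 − (8 + 17 + 35) gives (3,4) = 2.
Using main diagonal: -4 + 5 + 35 + ? → (1,1) = 62 − 36 = 26.
From row 3, 62 − (23 + 5 + 2) gives (3,1) = 32.

32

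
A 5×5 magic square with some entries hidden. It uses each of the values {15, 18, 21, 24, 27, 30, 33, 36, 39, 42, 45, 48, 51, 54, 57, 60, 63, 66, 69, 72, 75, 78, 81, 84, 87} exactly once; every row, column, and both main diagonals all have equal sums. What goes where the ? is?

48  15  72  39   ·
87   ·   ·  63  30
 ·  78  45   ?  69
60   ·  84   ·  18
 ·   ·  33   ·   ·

27

The 25 entries sum to 1275, so each line sums to 1275/5 = 255.
Row 1: 48 + 15 + 72 + 39 + ? = 255, so (1,5) = 81.
The remaining cell in column 3 is (2,3) = 255 − 234 = 21.
The remaining cell in column 5 is (5,5) = 255 − 198 = 57.
Row 2 must total 255; the given cells sum to 201, so (2,2) = 54.
From main diagonal, 255 − (48 + 54 + 45 + 57) gives (4,4) = 51.
Row 4 needs 255; the known cells sum to 213, so (4,2) = 42.
Column 2 must total 255; the given cells sum to 189, so (5,2) = 66.
Anti-diagonal must total 255; the given cells sum to 231, so (5,1) = 24.
Row 5 needs 255; the known cells sum to 180, so (5,4) = 75.
Using column 1: 48 + 87 + 60 + 24 + ? → (3,1) = 255 − 219 = 36.
Using column 4: 39 + 63 + 51 + 75 + ? → (3,4) = 255 − 228 = 27.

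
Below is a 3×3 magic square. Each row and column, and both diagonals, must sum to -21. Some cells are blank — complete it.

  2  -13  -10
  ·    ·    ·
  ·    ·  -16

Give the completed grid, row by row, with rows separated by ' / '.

Using column 3: -10 + (-16) + ? → (2,3) = -21 − (-26) = 5.
Main diagonal must total -21; the given cells sum to -14, so (2,2) = -7.
Using anti-diagonal: -10 + (-7) + ? → (3,1) = -21 − (-17) = -4.
Row 2: -7 + 5 + ? = -21, so (2,1) = -19.
Row 3 must total -21; the given cells sum to -20, so (3,2) = -1.

2 -13 -10 / -19 -7 5 / -4 -1 -16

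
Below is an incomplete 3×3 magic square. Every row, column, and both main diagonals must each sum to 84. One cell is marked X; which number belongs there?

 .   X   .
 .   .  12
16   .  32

20

Using row 3: 16 + 32 + ? → (3,2) = 84 − 48 = 36.
Column 3 must total 84; the given cells sum to 44, so (1,3) = 40.
Using anti-diagonal: 40 + 16 + ? → (2,2) = 84 − 56 = 28.
Row 2 must total 84; the given cells sum to 40, so (2,1) = 44.
Column 1 must total 84; the given cells sum to 60, so (1,1) = 24.
Column 2: 28 + 36 + ? = 84, so (1,2) = 20.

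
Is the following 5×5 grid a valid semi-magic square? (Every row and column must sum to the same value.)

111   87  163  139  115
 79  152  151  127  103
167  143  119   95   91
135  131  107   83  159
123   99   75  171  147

Row 1: 111 + 87 + 163 + 139 + 115 = 615.
Row 2: 79 + 152 + 151 + 127 + 103 = 612.
Row 3: 167 + 143 + 119 + 95 + 91 = 615.
Row 4: 135 + 131 + 107 + 83 + 159 = 615.
Row 5: 123 + 99 + 75 + 171 + 147 = 615.
Column 1: 111 + 79 + 167 + 135 + 123 = 615.
Column 2: 87 + 152 + 143 + 131 + 99 = 612.
Column 3: 163 + 151 + 119 + 107 + 75 = 615.
Column 4: 139 + 127 + 95 + 83 + 171 = 615.
Column 5: 115 + 103 + 91 + 159 + 147 = 615.

No — row 2 sums to 612 but column 4 sums to 615.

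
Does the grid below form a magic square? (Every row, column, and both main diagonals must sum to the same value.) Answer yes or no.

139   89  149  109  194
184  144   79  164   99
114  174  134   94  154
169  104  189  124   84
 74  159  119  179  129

No — column 1 sums to 680 but column 2 sums to 670.

Row 1: 139 + 89 + 149 + 109 + 194 = 680.
Row 2: 184 + 144 + 79 + 164 + 99 = 670.
Row 3: 114 + 174 + 134 + 94 + 154 = 670.
Row 4: 169 + 104 + 189 + 124 + 84 = 670.
Row 5: 74 + 159 + 119 + 179 + 129 = 660.
Column 1: 139 + 184 + 114 + 169 + 74 = 680.
Column 2: 89 + 144 + 174 + 104 + 159 = 670.
Column 3: 149 + 79 + 134 + 189 + 119 = 670.
Column 4: 109 + 164 + 94 + 124 + 179 = 670.
Column 5: 194 + 99 + 154 + 84 + 129 = 660.
Main diagonal: 139 + 144 + 134 + 124 + 129 = 670.
Anti-diagonal: 194 + 164 + 134 + 104 + 74 = 670.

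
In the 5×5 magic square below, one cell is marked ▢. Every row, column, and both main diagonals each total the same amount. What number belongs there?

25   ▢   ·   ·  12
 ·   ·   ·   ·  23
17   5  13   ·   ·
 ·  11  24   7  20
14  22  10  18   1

8

Row 5 is complete and sums to 65; that is the magic constant.
Using row 4: 11 + 24 + 7 + 20 + ? → (4,1) = 65 − 62 = 3.
Column 1: 25 + 17 + 3 + 14 + ? = 65, so (2,1) = 6.
Using column 5: 12 + 23 + 20 + 1 + ? → (3,5) = 65 − 56 = 9.
From main diagonal, 65 − (25 + 13 + 7 + 1) gives (2,2) = 19.
Using anti-diagonal: 12 + 13 + 11 + 14 + ? → (2,4) = 65 − 50 = 15.
From row 2, 65 − (6 + 19 + 15 + 23) gives (2,3) = 2.
Row 3 must total 65; the given cells sum to 44, so (3,4) = 21.
Column 2 must total 65; the given cells sum to 57, so (1,2) = 8.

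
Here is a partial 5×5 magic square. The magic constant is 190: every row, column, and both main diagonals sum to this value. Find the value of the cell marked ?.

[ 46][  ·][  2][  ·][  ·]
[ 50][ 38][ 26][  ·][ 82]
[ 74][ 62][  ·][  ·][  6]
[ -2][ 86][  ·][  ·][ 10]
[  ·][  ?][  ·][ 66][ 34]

-10

Row 2 must total 190; the given cells sum to 196, so (2,4) = -6.
Column 1 needs 190; the known cells sum to 168, so (5,1) = 22.
Column 5: 82 + 6 + 10 + 34 + ? = 190, so (1,5) = 58.
Anti-diagonal: 58 + (-6) + 86 + 22 + ? = 190, so (3,3) = 30.
From row 3, 190 − (74 + 62 + 30 + 6) gives (3,4) = 18.
Main diagonal must total 190; the given cells sum to 148, so (4,4) = 42.
Row 4 needs 190; the known cells sum to 136, so (4,3) = 54.
Column 3: 2 + 26 + 30 + 54 + ? = 190, so (5,3) = 78.
Column 4 needs 190; the known cells sum to 120, so (1,4) = 70.
The remaining cell in row 1 is (1,2) = 190 − 176 = 14.
Row 5: 22 + 78 + 66 + 34 + ? = 190, so (5,2) = -10.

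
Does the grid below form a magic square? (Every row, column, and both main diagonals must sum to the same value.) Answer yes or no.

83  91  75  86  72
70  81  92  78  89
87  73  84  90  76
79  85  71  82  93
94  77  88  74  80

Row 1: 83 + 91 + 75 + 86 + 72 = 407.
Row 2: 70 + 81 + 92 + 78 + 89 = 410.
Row 3: 87 + 73 + 84 + 90 + 76 = 410.
Row 4: 79 + 85 + 71 + 82 + 93 = 410.
Row 5: 94 + 77 + 88 + 74 + 80 = 413.
Column 1: 83 + 70 + 87 + 79 + 94 = 413.
Column 2: 91 + 81 + 73 + 85 + 77 = 407.
Column 3: 75 + 92 + 84 + 71 + 88 = 410.
Column 4: 86 + 78 + 90 + 82 + 74 = 410.
Column 5: 72 + 89 + 76 + 93 + 80 = 410.
Main diagonal: 83 + 81 + 84 + 82 + 80 = 410.
Anti-diagonal: 72 + 78 + 84 + 85 + 94 = 413.

No — row 5 sums to 413 but column 2 sums to 407.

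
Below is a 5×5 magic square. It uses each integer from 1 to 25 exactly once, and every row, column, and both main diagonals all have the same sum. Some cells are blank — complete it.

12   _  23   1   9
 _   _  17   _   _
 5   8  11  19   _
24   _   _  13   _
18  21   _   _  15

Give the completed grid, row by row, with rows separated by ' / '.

12 20 23 1 9 / 6 14 17 25 3 / 5 8 11 19 22 / 24 2 10 13 16 / 18 21 4 7 15

The entries are 1 through 25, which sum to 325, so each line sums to 325/5 = 65.
Row 1 must total 65; the given cells sum to 45, so (1,2) = 20.
Row 3 must total 65; the given cells sum to 43, so (3,5) = 22.
Column 1: 12 + 5 + 24 + 18 + ? = 65, so (2,1) = 6.
Using main diagonal: 12 + 11 + 13 + 15 + ? → (2,2) = 65 − 51 = 14.
Column 2: 20 + 14 + 8 + 21 + ? = 65, so (4,2) = 2.
Anti-diagonal: 9 + 11 + 2 + 18 + ? = 65, so (2,4) = 25.
Row 2 needs 65; the known cells sum to 62, so (2,5) = 3.
Column 4: 1 + 25 + 19 + 13 + ? = 65, so (5,4) = 7.
The remaining cell in column 5 is (4,5) = 65 − 49 = 16.
From row 4, 65 − (24 + 2 + 13 + 16) gives (4,3) = 10.
Row 5 needs 65; the known cells sum to 61, so (5,3) = 4.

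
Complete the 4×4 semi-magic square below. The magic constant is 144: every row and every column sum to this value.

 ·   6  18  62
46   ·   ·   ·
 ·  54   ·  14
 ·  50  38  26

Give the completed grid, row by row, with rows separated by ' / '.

58 6 18 62 / 46 34 22 42 / 10 54 66 14 / 30 50 38 26

Using row 1: 6 + 18 + 62 + ? → (1,1) = 144 − 86 = 58.
Using row 4: 50 + 38 + 26 + ? → (4,1) = 144 − 114 = 30.
Column 1: 58 + 46 + 30 + ? = 144, so (3,1) = 10.
Using column 2: 6 + 54 + 50 + ? → (2,2) = 144 − 110 = 34.
From column 4, 144 − (62 + 14 + 26) gives (2,4) = 42.
Using row 2: 46 + 34 + 42 + ? → (2,3) = 144 − 122 = 22.
Row 3 needs 144; the known cells sum to 78, so (3,3) = 66.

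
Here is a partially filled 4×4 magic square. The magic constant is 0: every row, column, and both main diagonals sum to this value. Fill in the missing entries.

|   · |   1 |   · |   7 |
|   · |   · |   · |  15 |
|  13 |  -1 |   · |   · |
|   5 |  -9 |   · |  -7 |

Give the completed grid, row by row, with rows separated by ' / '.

Row 4 must total 0; the given cells sum to -11, so (4,3) = 11.
From column 2, 0 − (1 + (-1) + (-9)) gives (2,2) = 9.
Column 4 must total 0; the given cells sum to 15, so (3,4) = -15.
Anti-diagonal needs 0; the known cells sum to 11, so (2,3) = -11.
From row 2, 0 − (9 + (-11) + 15) gives (2,1) = -13.
Row 3: 13 + (-1) + (-15) + ? = 0, so (3,3) = 3.
Column 1 needs 0; the known cells sum to 5, so (1,1) = -5.
From column 3, 0 − (-11 + 3 + 11) gives (1,3) = -3.

-5 1 -3 7 / -13 9 -11 15 / 13 -1 3 -15 / 5 -9 11 -7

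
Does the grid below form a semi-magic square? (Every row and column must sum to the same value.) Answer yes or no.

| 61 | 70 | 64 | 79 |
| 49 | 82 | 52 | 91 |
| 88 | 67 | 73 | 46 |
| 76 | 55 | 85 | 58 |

Row 1: 61 + 70 + 64 + 79 = 274.
Row 2: 49 + 82 + 52 + 91 = 274.
Row 3: 88 + 67 + 73 + 46 = 274.
Row 4: 76 + 55 + 85 + 58 = 274.
Column 1: 61 + 49 + 88 + 76 = 274.
Column 2: 70 + 82 + 67 + 55 = 274.
Column 3: 64 + 52 + 73 + 85 = 274.
Column 4: 79 + 91 + 46 + 58 = 274.
All lines sum to 274.

Yes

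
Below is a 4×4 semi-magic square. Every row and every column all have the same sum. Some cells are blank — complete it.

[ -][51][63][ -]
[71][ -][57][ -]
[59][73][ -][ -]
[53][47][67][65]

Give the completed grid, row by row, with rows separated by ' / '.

49 51 63 69 / 71 61 57 43 / 59 73 45 55 / 53 47 67 65

Row 4 is already complete: 53 + 47 + 67 + 65 = 232, so that is the magic constant.
Using column 1: 71 + 59 + 53 + ? → (1,1) = 232 − 183 = 49.
Using column 2: 51 + 73 + 47 + ? → (2,2) = 232 − 171 = 61.
Column 3: 63 + 57 + 67 + ? = 232, so (3,3) = 45.
Row 1: 49 + 51 + 63 + ? = 232, so (1,4) = 69.
The remaining cell in row 2 is (2,4) = 232 − 189 = 43.
Using row 3: 59 + 73 + 45 + ? → (3,4) = 232 − 177 = 55.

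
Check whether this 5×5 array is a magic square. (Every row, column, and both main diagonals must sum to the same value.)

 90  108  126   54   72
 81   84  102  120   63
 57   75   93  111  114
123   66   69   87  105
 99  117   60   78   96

Row 1: 90 + 108 + 126 + 54 + 72 = 450.
Row 2: 81 + 84 + 102 + 120 + 63 = 450.
Row 3: 57 + 75 + 93 + 111 + 114 = 450.
Row 4: 123 + 66 + 69 + 87 + 105 = 450.
Row 5: 99 + 117 + 60 + 78 + 96 = 450.
Column 1: 90 + 81 + 57 + 123 + 99 = 450.
Column 2: 108 + 84 + 75 + 66 + 117 = 450.
Column 3: 126 + 102 + 93 + 69 + 60 = 450.
Column 4: 54 + 120 + 111 + 87 + 78 = 450.
Column 5: 72 + 63 + 114 + 105 + 96 = 450.
Main diagonal: 90 + 84 + 93 + 87 + 96 = 450.
Anti-diagonal: 72 + 120 + 93 + 66 + 99 = 450.
All lines sum to 450.

Yes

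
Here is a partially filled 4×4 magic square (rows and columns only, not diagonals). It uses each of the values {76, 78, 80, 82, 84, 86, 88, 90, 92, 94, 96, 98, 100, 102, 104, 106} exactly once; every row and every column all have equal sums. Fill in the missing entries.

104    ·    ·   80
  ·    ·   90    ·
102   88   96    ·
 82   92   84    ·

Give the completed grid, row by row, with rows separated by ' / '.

The 16 entries sum to 1456, so each line sums to 1456/4 = 364.
Row 3: 102 + 88 + 96 + ? = 364, so (3,4) = 78.
Row 4: 82 + 92 + 84 + ? = 364, so (4,4) = 106.
Using column 1: 104 + 102 + 82 + ? → (2,1) = 364 − 288 = 76.
Column 3: 90 + 96 + 84 + ? = 364, so (1,3) = 94.
From column 4, 364 − (80 + 78 + 106) gives (2,4) = 100.
Row 1 must total 364; the given cells sum to 278, so (1,2) = 86.
Row 2 must total 364; the given cells sum to 266, so (2,2) = 98.

104 86 94 80 / 76 98 90 100 / 102 88 96 78 / 82 92 84 106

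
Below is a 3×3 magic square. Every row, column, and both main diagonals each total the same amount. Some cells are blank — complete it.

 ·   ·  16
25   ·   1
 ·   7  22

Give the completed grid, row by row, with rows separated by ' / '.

Column 3 is already complete: 16 + 1 + 22 = 39, so that is the magic constant.
Using row 2: 25 + 1 + ? → (2,2) = 39 − 26 = 13.
Row 3 must total 39; the given cells sum to 29, so (3,1) = 10.
Column 1 needs 39; the known cells sum to 35, so (1,1) = 4.
Column 2: 13 + 7 + ? = 39, so (1,2) = 19.

4 19 16 / 25 13 1 / 10 7 22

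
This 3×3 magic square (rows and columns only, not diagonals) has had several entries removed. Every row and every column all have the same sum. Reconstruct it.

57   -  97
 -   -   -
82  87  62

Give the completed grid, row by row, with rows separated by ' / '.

57 77 97 / 92 67 72 / 82 87 62

Row 3 is already complete: 82 + 87 + 62 = 231, so that is the magic constant.
Row 1 must total 231; the given cells sum to 154, so (1,2) = 77.
Using column 1: 57 + 82 + ? → (2,1) = 231 − 139 = 92.
From column 2, 231 − (77 + 87) gives (2,2) = 67.
Column 3 needs 231; the known cells sum to 159, so (2,3) = 72.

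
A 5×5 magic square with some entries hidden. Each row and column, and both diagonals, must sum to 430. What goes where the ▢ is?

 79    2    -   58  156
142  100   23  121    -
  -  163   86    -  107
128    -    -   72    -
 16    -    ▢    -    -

Row 1 needs 430; the known cells sum to 295, so (1,3) = 135.
Row 2: 142 + 100 + 23 + 121 + ? = 430, so (2,5) = 44.
Column 1: 79 + 142 + 128 + 16 + ? = 430, so (3,1) = 65.
From main diagonal, 430 − (79 + 100 + 86 + 72) gives (5,5) = 93.
From anti-diagonal, 430 − (156 + 121 + 86 + 16) gives (4,2) = 51.
From row 3, 430 − (65 + 163 + 86 + 107) gives (3,4) = 9.
From column 2, 430 − (2 + 100 + 163 + 51) gives (5,2) = 114.
Column 4: 58 + 121 + 9 + 72 + ? = 430, so (5,4) = 170.
Column 5 must total 430; the given cells sum to 400, so (4,5) = 30.
From row 4, 430 − (128 + 51 + 72 + 30) gives (4,3) = 149.
From row 5, 430 − (16 + 114 + 170 + 93) gives (5,3) = 37.

37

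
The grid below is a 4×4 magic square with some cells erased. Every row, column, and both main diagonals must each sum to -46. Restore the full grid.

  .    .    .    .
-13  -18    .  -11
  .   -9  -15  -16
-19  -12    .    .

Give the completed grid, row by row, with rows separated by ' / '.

The remaining cell in row 2 is (2,3) = -46 − (-42) = -4.
Using row 3: -9 + (-15) + (-16) + ? → (3,1) = -46 − (-40) = -6.
The remaining cell in column 1 is (1,1) = -46 − (-38) = -8.
Column 2 needs -46; the known cells sum to -39, so (1,2) = -7.
Main diagonal: -8 + (-18) + (-15) + ? = -46, so (4,4) = -5.
Anti-diagonal: -4 + (-9) + (-19) + ? = -46, so (1,4) = -14.
Using row 1: -8 + (-7) + (-14) + ? → (1,3) = -46 − (-29) = -17.
Row 4 needs -46; the known cells sum to -36, so (4,3) = -10.

-8 -7 -17 -14 / -13 -18 -4 -11 / -6 -9 -15 -16 / -19 -12 -10 -5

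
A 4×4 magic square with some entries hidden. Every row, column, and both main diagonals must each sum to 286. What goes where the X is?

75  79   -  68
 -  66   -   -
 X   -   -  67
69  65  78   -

Row 1 needs 286; the known cells sum to 222, so (1,3) = 64.
Row 4: 69 + 65 + 78 + ? = 286, so (4,4) = 74.
Column 2 must total 286; the given cells sum to 210, so (3,2) = 76.
Column 4 needs 286; the known cells sum to 209, so (2,4) = 77.
Main diagonal needs 286; the known cells sum to 215, so (3,3) = 71.
The remaining cell in anti-diagonal is (2,3) = 286 − 213 = 73.
Row 2 must total 286; the given cells sum to 216, so (2,1) = 70.
From row 3, 286 − (76 + 71 + 67) gives (3,1) = 72.

72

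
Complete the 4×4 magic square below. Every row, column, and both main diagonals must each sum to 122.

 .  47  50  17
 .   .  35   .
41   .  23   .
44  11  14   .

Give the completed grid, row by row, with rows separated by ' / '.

From row 1, 122 − (47 + 50 + 17) gives (1,1) = 8.
Row 4 needs 122; the known cells sum to 69, so (4,4) = 53.
The remaining cell in column 1 is (2,1) = 122 − 93 = 29.
Main diagonal must total 122; the given cells sum to 84, so (2,2) = 38.
Using anti-diagonal: 17 + 35 + 44 + ? → (3,2) = 122 − 96 = 26.
Using row 2: 29 + 38 + 35 + ? → (2,4) = 122 − 102 = 20.
Using row 3: 41 + 26 + 23 + ? → (3,4) = 122 − 90 = 32.

8 47 50 17 / 29 38 35 20 / 41 26 23 32 / 44 11 14 53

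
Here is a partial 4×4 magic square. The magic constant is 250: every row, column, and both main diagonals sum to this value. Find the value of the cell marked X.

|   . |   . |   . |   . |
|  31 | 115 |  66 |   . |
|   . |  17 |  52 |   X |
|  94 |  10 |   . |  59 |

Row 2 must total 250; the given cells sum to 212, so (2,4) = 38.
The remaining cell in row 4 is (4,3) = 250 − 163 = 87.
The remaining cell in column 2 is (1,2) = 250 − 142 = 108.
From column 3, 250 − (66 + 52 + 87) gives (1,3) = 45.
Main diagonal: 115 + 52 + 59 + ? = 250, so (1,1) = 24.
Anti-diagonal must total 250; the given cells sum to 177, so (1,4) = 73.
Using column 1: 24 + 31 + 94 + ? → (3,1) = 250 − 149 = 101.
Column 4 needs 250; the known cells sum to 170, so (3,4) = 80.

80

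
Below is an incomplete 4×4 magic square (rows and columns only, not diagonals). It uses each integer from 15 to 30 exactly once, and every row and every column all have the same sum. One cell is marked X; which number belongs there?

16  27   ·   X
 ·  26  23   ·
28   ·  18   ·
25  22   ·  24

The entries are 15 through 30, which sum to 360, so each line sums to 360/4 = 90.
From row 4, 90 − (25 + 22 + 24) gives (4,3) = 19.
Column 1 must total 90; the given cells sum to 69, so (2,1) = 21.
Column 2: 27 + 26 + 22 + ? = 90, so (3,2) = 15.
Column 3: 23 + 18 + 19 + ? = 90, so (1,3) = 30.
From row 1, 90 − (16 + 27 + 30) gives (1,4) = 17.

17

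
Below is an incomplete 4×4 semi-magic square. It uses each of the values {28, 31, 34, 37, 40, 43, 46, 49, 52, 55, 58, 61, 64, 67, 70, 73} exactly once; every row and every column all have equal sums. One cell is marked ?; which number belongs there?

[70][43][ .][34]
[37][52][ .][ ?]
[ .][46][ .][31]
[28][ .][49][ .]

73

The 16 entries sum to 808, so each line sums to 808/4 = 202.
From row 1, 202 − (70 + 43 + 34) gives (1,3) = 55.
Column 1: 70 + 37 + 28 + ? = 202, so (3,1) = 67.
Column 2 must total 202; the given cells sum to 141, so (4,2) = 61.
Row 3 needs 202; the known cells sum to 144, so (3,3) = 58.
Row 4 needs 202; the known cells sum to 138, so (4,4) = 64.
Column 3 needs 202; the known cells sum to 162, so (2,3) = 40.
Column 4 needs 202; the known cells sum to 129, so (2,4) = 73.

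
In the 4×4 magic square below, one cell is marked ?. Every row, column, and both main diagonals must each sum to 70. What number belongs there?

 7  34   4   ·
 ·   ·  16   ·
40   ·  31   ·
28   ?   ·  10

13

Row 1: 7 + 34 + 4 + ? = 70, so (1,4) = 25.
Using column 1: 7 + 40 + 28 + ? → (2,1) = 70 − 75 = -5.
Column 3 needs 70; the known cells sum to 51, so (4,3) = 19.
Main diagonal needs 70; the known cells sum to 48, so (2,2) = 22.
Anti-diagonal must total 70; the given cells sum to 69, so (3,2) = 1.
Using row 2: -5 + 22 + 16 + ? → (2,4) = 70 − 33 = 37.
The remaining cell in row 3 is (3,4) = 70 − 72 = -2.
From row 4, 70 − (28 + 19 + 10) gives (4,2) = 13.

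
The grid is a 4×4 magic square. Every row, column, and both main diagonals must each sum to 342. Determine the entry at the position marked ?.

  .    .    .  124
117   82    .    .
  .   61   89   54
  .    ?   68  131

96

From row 3, 342 − (61 + 89 + 54) gives (3,1) = 138.
Column 4 needs 342; the known cells sum to 309, so (2,4) = 33.
Main diagonal: 82 + 89 + 131 + ? = 342, so (1,1) = 40.
Using row 2: 117 + 82 + 33 + ? → (2,3) = 342 − 232 = 110.
The remaining cell in column 1 is (4,1) = 342 − 295 = 47.
Column 3: 110 + 89 + 68 + ? = 342, so (1,3) = 75.
Row 1: 40 + 75 + 124 + ? = 342, so (1,2) = 103.
The remaining cell in row 4 is (4,2) = 342 − 246 = 96.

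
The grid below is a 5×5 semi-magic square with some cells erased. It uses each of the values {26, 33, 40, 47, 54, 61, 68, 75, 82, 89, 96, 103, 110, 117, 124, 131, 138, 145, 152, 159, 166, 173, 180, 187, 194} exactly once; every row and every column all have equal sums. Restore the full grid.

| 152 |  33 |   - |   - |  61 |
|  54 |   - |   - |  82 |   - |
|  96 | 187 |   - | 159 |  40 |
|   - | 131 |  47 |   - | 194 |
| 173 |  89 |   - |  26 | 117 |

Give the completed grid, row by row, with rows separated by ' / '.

152 33 124 180 61 / 54 110 166 82 138 / 96 187 68 159 40 / 75 131 47 103 194 / 173 89 145 26 117

The 25 entries sum to 2750, so each line sums to 2750/5 = 550.
Row 3 needs 550; the known cells sum to 482, so (3,3) = 68.
Row 5 needs 550; the known cells sum to 405, so (5,3) = 145.
Column 1 must total 550; the given cells sum to 475, so (4,1) = 75.
The remaining cell in column 2 is (2,2) = 550 − 440 = 110.
Using column 5: 61 + 40 + 194 + 117 + ? → (2,5) = 550 − 412 = 138.
Row 2 must total 550; the given cells sum to 384, so (2,3) = 166.
The remaining cell in row 4 is (4,4) = 550 − 447 = 103.
From column 3, 550 − (166 + 68 + 47 + 145) gives (1,3) = 124.
The remaining cell in column 4 is (1,4) = 550 − 370 = 180.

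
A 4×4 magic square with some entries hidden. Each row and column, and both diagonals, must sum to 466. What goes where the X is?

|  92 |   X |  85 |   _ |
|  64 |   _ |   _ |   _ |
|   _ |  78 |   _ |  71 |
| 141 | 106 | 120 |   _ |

155

Row 4 needs 466; the known cells sum to 367, so (4,4) = 99.
The remaining cell in column 1 is (3,1) = 466 − 297 = 169.
Row 3 needs 466; the known cells sum to 318, so (3,3) = 148.
Column 3 needs 466; the known cells sum to 353, so (2,3) = 113.
The remaining cell in main diagonal is (2,2) = 466 − 339 = 127.
The remaining cell in anti-diagonal is (1,4) = 466 − 332 = 134.
Using row 1: 92 + 85 + 134 + ? → (1,2) = 466 − 311 = 155.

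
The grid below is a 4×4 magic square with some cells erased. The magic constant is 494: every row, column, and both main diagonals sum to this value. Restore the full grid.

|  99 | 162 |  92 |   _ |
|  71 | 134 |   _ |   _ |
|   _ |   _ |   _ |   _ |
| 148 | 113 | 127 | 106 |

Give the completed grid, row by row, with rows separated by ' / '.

Row 1 needs 494; the known cells sum to 353, so (1,4) = 141.
Column 1: 99 + 71 + 148 + ? = 494, so (3,1) = 176.
Column 2 must total 494; the given cells sum to 409, so (3,2) = 85.
Main diagonal needs 494; the known cells sum to 339, so (3,3) = 155.
Using anti-diagonal: 141 + 85 + 148 + ? → (2,3) = 494 − 374 = 120.
From row 2, 494 − (71 + 134 + 120) gives (2,4) = 169.
The remaining cell in row 3 is (3,4) = 494 − 416 = 78.

99 162 92 141 / 71 134 120 169 / 176 85 155 78 / 148 113 127 106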